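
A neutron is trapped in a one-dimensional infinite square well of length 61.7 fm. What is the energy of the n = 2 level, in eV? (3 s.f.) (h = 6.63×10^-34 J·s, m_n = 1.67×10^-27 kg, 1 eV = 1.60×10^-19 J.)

E_2 = 2.16×10^5 eV

For an infinite well E_n = n²h²/(8m_nL²), so E_1 = h²/(8m_nL²) = (6.63×10^-34)²/(8·1.67×10^-27·(6.17×10^-14 m)²) = 8.643×10^-15 J.
Then E_2 = 2²·E_1 = 4·8.643×10^-15 J = 3.457×10^-14 J.
Converting, E_2 = 3.457×10^-14 J / (1.60×10^-19 J/eV) = 2.16×10^5 eV.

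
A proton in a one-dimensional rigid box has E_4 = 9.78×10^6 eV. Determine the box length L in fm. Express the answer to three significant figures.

From E_n = n²h²/(8m_pL²), L = n·h/√(8m_pE_n).
E_4 = 9.78×10^6 eV = 1.567×10^-12 J, so L = 4·6.626×10^-34/√(8·1.673×10^-27·1.567×10^-12) = 1.83×10^-14 m = 18.3 fm.

L = 18.3 fm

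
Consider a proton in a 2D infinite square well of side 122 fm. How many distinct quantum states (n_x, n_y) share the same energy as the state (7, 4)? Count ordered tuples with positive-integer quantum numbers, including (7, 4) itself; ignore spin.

degeneracy = 4

The level has n_x² + n_y² = 65. The ordered positive-integer solutions are (1, 8), (4, 7), (7, 4), (8, 1).
That gives 4 states.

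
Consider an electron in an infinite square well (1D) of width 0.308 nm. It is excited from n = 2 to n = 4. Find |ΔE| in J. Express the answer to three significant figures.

|ΔE| = 7.62×10^-18 J

E_1 = h²/(8m_eL²) = 6.351×10^-19 J.
|ΔE| = |2² − 4²|·E_1 = 12·6.351×10^-19 J = 7.62×10^-18 J.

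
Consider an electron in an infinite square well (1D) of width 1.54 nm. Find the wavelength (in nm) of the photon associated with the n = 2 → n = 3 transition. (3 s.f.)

E_1 = h²/(8m_eL²) = 2.540×10^-20 J, so ΔE = (3² − 2²)E_1 = 1.270×10^-19 J.
λ = hc/ΔE = (6.626×10^-34·2.998×10^8)/1.270×10^-19 = 1.56×10^-6 m = 1.56×10^3 nm.

λ = 1.56×10^3 nm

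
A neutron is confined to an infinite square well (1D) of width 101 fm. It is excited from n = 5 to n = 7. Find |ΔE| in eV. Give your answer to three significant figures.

|ΔE| = 4.81×10^5 eV

E_1 = h²/(8m_nL²) = 3.212×10^-15 J.
|ΔE| = |5² − 7²|·E_1 = 24·3.212×10^-15 J = 7.709×10^-14 J = 4.81×10^5 eV.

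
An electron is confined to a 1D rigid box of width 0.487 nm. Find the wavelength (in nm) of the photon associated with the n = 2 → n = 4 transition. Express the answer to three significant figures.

E_1 = h²/(8m_eL²) = 2.540×10^-19 J, so ΔE = (4² − 2²)E_1 = 3.048×10^-18 J.
λ = hc/ΔE = (6.626×10^-34·2.998×10^8)/3.048×10^-18 = 6.52×10^-8 m = 65.2 nm.

λ = 65.2 nm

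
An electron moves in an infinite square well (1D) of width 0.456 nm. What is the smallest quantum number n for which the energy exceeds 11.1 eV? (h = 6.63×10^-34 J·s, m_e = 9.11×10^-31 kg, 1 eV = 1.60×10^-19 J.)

n = 3

E_1 = h²/(8m_eL²) = 2.901×10^-19 J = 1.813 eV.
Need n² > 11.1/1.813 = 6.122, i.e. n > 2.474.
The smallest integer satisfying this is n = 3.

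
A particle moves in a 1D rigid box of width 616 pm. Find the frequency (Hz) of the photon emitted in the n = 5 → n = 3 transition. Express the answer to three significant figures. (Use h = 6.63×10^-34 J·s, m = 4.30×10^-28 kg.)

f = 8.13×10^12 Hz

E_1 = h²/(8mL²) = 3.367×10^-22 J and ΔE = (5² − 3²)E_1 = 5.387×10^-21 J.
f = ΔE/h = 5.387×10^-21/6.63×10^-34 = 8.13×10^12 Hz.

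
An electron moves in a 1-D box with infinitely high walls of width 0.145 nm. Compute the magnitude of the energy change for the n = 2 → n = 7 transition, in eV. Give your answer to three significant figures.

|ΔE| = 805 eV

E_1 = h²/(8m_eL²) = 2.866×10^-18 J.
|ΔE| = |2² − 7²|·E_1 = 45·2.866×10^-18 J = 1.290×10^-16 J = 805 eV.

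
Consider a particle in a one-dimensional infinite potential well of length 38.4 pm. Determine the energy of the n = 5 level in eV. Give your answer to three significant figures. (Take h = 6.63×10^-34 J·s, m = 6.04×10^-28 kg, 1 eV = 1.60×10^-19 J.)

For an infinite well E_n = n²h²/(8mL²), so E_1 = h²/(8mL²) = (6.63×10^-34)²/(8·6.04×10^-28·(3.84×10^-11 m)²) = 6.169×10^-20 J.
Then E_5 = 5²·E_1 = 25·6.169×10^-20 J = 1.542×10^-18 J.
Converting, E_5 = 1.542×10^-18 J / (1.60×10^-19 J/eV) = 9.64 eV.

E_5 = 9.64 eV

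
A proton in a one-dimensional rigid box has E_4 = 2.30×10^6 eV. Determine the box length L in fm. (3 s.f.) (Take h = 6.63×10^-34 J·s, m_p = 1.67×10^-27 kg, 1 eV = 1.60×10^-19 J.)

From E_n = n²h²/(8m_pL²), L = n·h/√(8m_pE_n).
E_4 = 2.30×10^6 eV = 3.680×10^-13 J, so L = 4·6.63×10^-34/√(8·1.67×10^-27·3.680×10^-13) = 3.78×10^-14 m = 37.8 fm.

L = 37.8 fm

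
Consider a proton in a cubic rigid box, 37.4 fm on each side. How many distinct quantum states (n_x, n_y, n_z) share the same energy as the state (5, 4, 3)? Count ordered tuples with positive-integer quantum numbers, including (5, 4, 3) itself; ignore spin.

degeneracy = 6

The level has n_x² + n_y² + n_z² = 50. The ordered positive-integer solutions are (3, 4, 5), (3, 5, 4), (4, 3, 5), (4, 5, 3), (5, 3, 4), (5, 4, 3).
That gives 6 states.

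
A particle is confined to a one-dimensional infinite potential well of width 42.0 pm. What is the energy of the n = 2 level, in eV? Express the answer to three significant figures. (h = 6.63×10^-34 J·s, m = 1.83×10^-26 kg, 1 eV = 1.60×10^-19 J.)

E_2 = 0.0426 eV

For an infinite well E_n = n²h²/(8mL²), so E_1 = h²/(8mL²) = (6.63×10^-34)²/(8·1.83×10^-26·(4.20×10^-11 m)²) = 1.702×10^-21 J.
Then E_2 = 2²·E_1 = 4·1.702×10^-21 J = 6.808×10^-21 J.
Converting, E_2 = 6.808×10^-21 J / (1.60×10^-19 J/eV) = 0.0426 eV.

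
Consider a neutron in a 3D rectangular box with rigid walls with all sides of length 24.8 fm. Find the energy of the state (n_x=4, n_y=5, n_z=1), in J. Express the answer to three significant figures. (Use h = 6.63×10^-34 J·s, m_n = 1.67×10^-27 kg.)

E = 2.25×10^-12 J

For a 3D rectangular well E = (h²/8m_n)·Σ n_i²/L_i² = (6.63×10^-34)²/(8·1.67×10^-27) · [4²/(24.8 fm)² + 5²/(24.8 fm)² + 1²/(24.8 fm)²].
Evaluating gives E = 2.25×10^-12 J.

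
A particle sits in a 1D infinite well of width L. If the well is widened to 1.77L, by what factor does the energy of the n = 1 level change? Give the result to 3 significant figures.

E_n ∝ 1/L², so the energy scales by 1/1.77² = 0.319.

0.319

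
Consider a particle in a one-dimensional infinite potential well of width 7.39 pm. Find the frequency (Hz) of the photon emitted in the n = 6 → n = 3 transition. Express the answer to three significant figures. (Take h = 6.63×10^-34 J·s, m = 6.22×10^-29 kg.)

E_1 = h²/(8mL²) = 1.618×10^-17 J and ΔE = (6² − 3²)E_1 = 4.369×10^-16 J.
f = ΔE/h = 4.369×10^-16/6.63×10^-34 = 6.59×10^17 Hz.

f = 6.59×10^17 Hz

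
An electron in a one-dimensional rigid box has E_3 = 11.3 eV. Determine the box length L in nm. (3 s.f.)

L = 0.547 nm

From E_n = n²h²/(8m_eL²), L = n·h/√(8m_eE_n).
E_3 = 11.3 eV = 1.810×10^-18 J, so L = 3·6.626×10^-34/√(8·9.109×10^-31·1.810×10^-18) = 5.47×10^-10 m = 0.547 nm.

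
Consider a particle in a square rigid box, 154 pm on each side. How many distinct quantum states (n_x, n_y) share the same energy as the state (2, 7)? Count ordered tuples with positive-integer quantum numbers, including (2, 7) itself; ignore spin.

The level has n_x² + n_y² = 53. The ordered positive-integer solutions are (2, 7), (7, 2).
That gives 2 states.

degeneracy = 2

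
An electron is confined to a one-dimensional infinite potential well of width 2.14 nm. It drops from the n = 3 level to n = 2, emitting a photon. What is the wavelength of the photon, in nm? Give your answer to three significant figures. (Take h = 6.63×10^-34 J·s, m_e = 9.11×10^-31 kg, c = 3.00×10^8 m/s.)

E_1 = h²/(8m_eL²) = 1.317×10^-20 J, so ΔE = (3² − 2²)E_1 = 6.585×10^-20 J.
λ = hc/ΔE = (6.63×10^-34·3.00×10^8)/6.585×10^-20 = 3.02×10^-6 m = 3.02×10^3 nm.

λ = 3.02×10^3 nm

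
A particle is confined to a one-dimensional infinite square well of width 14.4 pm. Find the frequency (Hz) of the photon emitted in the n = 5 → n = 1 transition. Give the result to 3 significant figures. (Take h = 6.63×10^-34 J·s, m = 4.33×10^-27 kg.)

f = 2.22×10^15 Hz

E_1 = h²/(8mL²) = 6.120×10^-20 J and ΔE = (5² − 1²)E_1 = 1.469×10^-18 J.
f = ΔE/h = 1.469×10^-18/6.63×10^-34 = 2.22×10^15 Hz.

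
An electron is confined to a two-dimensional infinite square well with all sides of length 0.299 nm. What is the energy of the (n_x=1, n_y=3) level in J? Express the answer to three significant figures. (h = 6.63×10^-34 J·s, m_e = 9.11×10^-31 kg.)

For a 2D rectangular well E = (h²/8m_e)·Σ n_i²/L_i² = (6.63×10^-34)²/(8·9.11×10^-31) · [1²/(0.299 nm)² + 3²/(0.299 nm)²].
Evaluating gives E = 6.75×10^-18 J.

E = 6.75×10^-18 J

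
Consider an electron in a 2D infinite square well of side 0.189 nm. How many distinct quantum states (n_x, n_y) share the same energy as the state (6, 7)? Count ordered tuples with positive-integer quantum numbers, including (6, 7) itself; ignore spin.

degeneracy = 4

The level has n_x² + n_y² = 85. The ordered positive-integer solutions are (2, 9), (6, 7), (7, 6), (9, 2).
That gives 4 states.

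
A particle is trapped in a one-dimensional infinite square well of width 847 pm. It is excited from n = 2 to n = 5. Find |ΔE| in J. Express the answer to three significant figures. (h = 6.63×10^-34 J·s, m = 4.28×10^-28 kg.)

E_1 = h²/(8mL²) = 1.789×10^-22 J.
|ΔE| = |2² − 5²|·E_1 = 21·1.789×10^-22 J = 3.76×10^-21 J.

|ΔE| = 3.76×10^-21 J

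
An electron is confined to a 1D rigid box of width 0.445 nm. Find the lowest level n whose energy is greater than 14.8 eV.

E_1 = h²/(8m_eL²) = 3.042×10^-19 J = 1.899 eV.
Need n² > 14.8/1.899 = 7.794, i.e. n > 2.792.
The smallest integer satisfying this is n = 3.

n = 3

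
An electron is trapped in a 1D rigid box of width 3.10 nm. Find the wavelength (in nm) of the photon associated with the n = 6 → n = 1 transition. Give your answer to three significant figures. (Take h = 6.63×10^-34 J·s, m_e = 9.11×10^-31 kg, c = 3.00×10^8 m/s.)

λ = 905 nm

E_1 = h²/(8m_eL²) = 6.276×10^-21 J, so ΔE = (6² − 1²)E_1 = 2.197×10^-19 J.
λ = hc/ΔE = (6.63×10^-34·3.00×10^8)/2.197×10^-19 = 9.05×10^-7 m = 905 nm.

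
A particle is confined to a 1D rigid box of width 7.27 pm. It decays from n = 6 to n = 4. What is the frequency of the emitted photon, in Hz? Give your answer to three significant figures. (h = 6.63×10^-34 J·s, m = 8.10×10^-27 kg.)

E_1 = h²/(8mL²) = 1.283×10^-19 J and ΔE = (6² − 4²)E_1 = 2.566×10^-18 J.
f = ΔE/h = 2.566×10^-18/6.63×10^-34 = 3.87×10^15 Hz.

f = 3.87×10^15 Hz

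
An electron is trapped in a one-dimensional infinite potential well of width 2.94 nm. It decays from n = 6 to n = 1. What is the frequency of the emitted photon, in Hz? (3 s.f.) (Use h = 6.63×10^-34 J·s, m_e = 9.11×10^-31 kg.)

E_1 = h²/(8m_eL²) = 6.978×10^-21 J and ΔE = (6² − 1²)E_1 = 2.442×10^-19 J.
f = ΔE/h = 2.442×10^-19/6.63×10^-34 = 3.68×10^14 Hz.

f = 3.68×10^14 Hz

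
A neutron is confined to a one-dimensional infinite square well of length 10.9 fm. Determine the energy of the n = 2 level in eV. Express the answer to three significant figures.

E_2 = 6.89×10^6 eV

For an infinite well E_n = n²h²/(8m_nL²), so E_1 = h²/(8m_nL²) = (6.626×10^-34)²/(8·1.675×10^-27·(1.09×10^-14 m)²) = 2.758×10^-13 J.
Then E_2 = 2²·E_1 = 4·2.758×10^-13 J = 1.103×10^-12 J.
Converting, E_2 = 1.103×10^-12 J / (1.602×10^-19 J/eV) = 6.89×10^6 eV.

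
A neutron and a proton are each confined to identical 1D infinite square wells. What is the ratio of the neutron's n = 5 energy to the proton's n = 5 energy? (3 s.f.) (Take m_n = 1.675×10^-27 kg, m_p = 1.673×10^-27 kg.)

0.999

E_n ∝ 1/m at fixed n and L, so the ratio is m_p/m_n = 1.673×10^-27/1.675×10^-27 = 0.999.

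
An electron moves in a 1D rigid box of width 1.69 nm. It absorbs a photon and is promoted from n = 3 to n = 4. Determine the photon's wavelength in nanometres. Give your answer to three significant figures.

E_1 = h²/(8m_eL²) = 2.109×10^-20 J, so ΔE = (4² − 3²)E_1 = 1.476×10^-19 J.
λ = hc/ΔE = (6.626×10^-34·2.998×10^8)/1.476×10^-19 = 1.35×10^-6 m = 1.35×10^3 nm.

λ = 1.35×10^3 nm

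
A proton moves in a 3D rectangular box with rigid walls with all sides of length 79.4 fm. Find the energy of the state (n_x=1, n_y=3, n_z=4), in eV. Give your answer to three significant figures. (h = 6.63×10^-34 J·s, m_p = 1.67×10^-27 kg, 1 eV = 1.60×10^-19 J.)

For a 3D rectangular well E = (h²/8m_p)·Σ n_i²/L_i² = (6.63×10^-34)²/(8·1.67×10^-27) · [1²/(79.4 fm)² + 3²/(79.4 fm)² + 4²/(79.4 fm)²].
Evaluating gives E = 1.357×10^-13 J = 8.48×10^5 eV.

E = 8.48×10^5 eV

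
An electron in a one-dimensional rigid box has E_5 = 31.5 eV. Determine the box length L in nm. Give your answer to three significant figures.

From E_n = n²h²/(8m_eL²), L = n·h/√(8m_eE_n).
E_5 = 31.5 eV = 5.046×10^-18 J, so L = 5·6.626×10^-34/√(8·9.109×10^-31·5.046×10^-18) = 5.46×10^-10 m = 0.546 nm.

L = 0.546 nm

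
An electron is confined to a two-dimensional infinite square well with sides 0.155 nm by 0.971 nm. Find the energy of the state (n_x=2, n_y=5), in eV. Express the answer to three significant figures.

E = 72.6 eV

For a 2D rectangular well E = (h²/8m_e)·Σ n_i²/L_i² = (6.626×10^-34)²/(8·9.109×10^-31) · [2²/(0.155 nm)² + 5²/(0.971 nm)²].
Evaluating gives E = 1.163×10^-17 J = 72.6 eV.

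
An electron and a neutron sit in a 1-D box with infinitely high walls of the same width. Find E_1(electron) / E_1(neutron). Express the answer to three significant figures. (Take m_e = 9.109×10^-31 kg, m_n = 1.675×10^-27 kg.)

E_n ∝ 1/m at fixed n and L, so the ratio is m_n/m_e = 1.675×10^-27/9.109×10^-31 = 1.84×10^3.

1.84×10^3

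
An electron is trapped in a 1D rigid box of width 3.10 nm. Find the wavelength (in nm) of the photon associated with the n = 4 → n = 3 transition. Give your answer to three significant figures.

E_1 = h²/(8m_eL²) = 6.269×10^-21 J, so ΔE = (4² − 3²)E_1 = 4.388×10^-20 J.
λ = hc/ΔE = (6.626×10^-34·2.998×10^8)/4.388×10^-20 = 4.53×10^-6 m = 4.53×10^3 nm.

λ = 4.53×10^3 nm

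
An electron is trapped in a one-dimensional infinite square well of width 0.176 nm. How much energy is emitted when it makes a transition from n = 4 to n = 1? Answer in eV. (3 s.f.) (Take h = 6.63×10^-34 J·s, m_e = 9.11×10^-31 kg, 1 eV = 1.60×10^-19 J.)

E_1 = h²/(8m_eL²) = 1.947×10^-18 J.
|ΔE| = |4² − 1²|·E_1 = 15·1.947×10^-18 J = 2.921×10^-17 J = 183 eV.

|ΔE| = 183 eV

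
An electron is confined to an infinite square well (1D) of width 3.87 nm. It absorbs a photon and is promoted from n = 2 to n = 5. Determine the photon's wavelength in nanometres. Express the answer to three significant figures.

E_1 = h²/(8m_eL²) = 4.023×10^-21 J, so ΔE = (5² − 2²)E_1 = 8.448×10^-20 J.
λ = hc/ΔE = (6.626×10^-34·2.998×10^8)/8.448×10^-20 = 2.35×10^-6 m = 2.35×10^3 nm.

λ = 2.35×10^3 nm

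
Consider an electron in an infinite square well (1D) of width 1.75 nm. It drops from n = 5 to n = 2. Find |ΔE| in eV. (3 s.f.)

E_1 = h²/(8m_eL²) = 1.967×10^-20 J.
|ΔE| = |5² − 2²|·E_1 = 21·1.967×10^-20 J = 4.131×10^-19 J = 2.58 eV.

|ΔE| = 2.58 eV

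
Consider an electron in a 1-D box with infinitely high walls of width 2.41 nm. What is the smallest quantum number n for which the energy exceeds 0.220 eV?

n = 2

E_1 = h²/(8m_eL²) = 1.037×10^-20 J = 0.06473 eV.
Need n² > 0.220/0.06473 = 3.399, i.e. n > 1.844.
The smallest integer satisfying this is n = 2.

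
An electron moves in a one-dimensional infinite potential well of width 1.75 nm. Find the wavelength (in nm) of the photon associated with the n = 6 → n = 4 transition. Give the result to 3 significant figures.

λ = 505 nm

E_1 = h²/(8m_eL²) = 1.967×10^-20 J, so ΔE = (6² − 4²)E_1 = 3.934×10^-19 J.
λ = hc/ΔE = (6.626×10^-34·2.998×10^8)/3.934×10^-19 = 5.05×10^-7 m = 505 nm.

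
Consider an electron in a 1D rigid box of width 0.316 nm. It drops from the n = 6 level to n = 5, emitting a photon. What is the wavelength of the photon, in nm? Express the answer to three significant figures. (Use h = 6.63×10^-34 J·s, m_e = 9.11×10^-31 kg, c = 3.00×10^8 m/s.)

λ = 29.9 nm

E_1 = h²/(8m_eL²) = 6.040×10^-19 J, so ΔE = (6² − 5²)E_1 = 6.644×10^-18 J.
λ = hc/ΔE = (6.63×10^-34·3.00×10^8)/6.644×10^-18 = 2.99×10^-8 m = 29.9 nm.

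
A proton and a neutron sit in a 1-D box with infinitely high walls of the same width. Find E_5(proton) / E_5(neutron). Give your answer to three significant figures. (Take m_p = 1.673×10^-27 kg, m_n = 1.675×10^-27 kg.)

E_n ∝ 1/m at fixed n and L, so the ratio is m_n/m_p = 1.675×10^-27/1.673×10^-27 = 1.00.

1.00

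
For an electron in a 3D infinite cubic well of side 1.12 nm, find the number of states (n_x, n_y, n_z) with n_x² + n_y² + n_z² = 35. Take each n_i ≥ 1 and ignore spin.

The level has n_x² + n_y² + n_z² = 35. The ordered positive-integer solutions are (1, 3, 5), (1, 5, 3), (3, 1, 5), (3, 5, 1), (5, 1, 3), (5, 3, 1).
That gives 6 states.

degeneracy = 6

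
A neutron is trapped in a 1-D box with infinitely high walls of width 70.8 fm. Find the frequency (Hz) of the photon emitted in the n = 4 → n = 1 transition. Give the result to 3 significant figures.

f = 1.48×10^20 Hz

E_1 = h²/(8m_nL²) = 6.536×10^-15 J and ΔE = (4² − 1²)E_1 = 9.804×10^-14 J.
f = ΔE/h = 9.804×10^-14/6.626×10^-34 = 1.48×10^20 Hz.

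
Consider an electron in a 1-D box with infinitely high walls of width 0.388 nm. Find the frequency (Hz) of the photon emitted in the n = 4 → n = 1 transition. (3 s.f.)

E_1 = h²/(8m_eL²) = 4.002×10^-19 J and ΔE = (4² − 1²)E_1 = 6.003×10^-18 J.
f = ΔE/h = 6.003×10^-18/6.626×10^-34 = 9.06×10^15 Hz.

f = 9.06×10^15 Hz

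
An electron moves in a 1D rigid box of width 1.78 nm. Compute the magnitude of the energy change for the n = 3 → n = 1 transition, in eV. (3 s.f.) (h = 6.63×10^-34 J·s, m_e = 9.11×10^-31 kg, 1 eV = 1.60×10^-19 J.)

|ΔE| = 0.952 eV

E_1 = h²/(8m_eL²) = 1.904×10^-20 J.
|ΔE| = |3² − 1²|·E_1 = 8·1.904×10^-20 J = 1.523×10^-19 J = 0.952 eV.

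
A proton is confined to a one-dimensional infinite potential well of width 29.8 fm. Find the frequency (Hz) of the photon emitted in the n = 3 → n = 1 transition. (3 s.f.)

E_1 = h²/(8m_pL²) = 3.694×10^-14 J and ΔE = (3² − 1²)E_1 = 2.955×10^-13 J.
f = ΔE/h = 2.955×10^-13/6.626×10^-34 = 4.46×10^20 Hz.

f = 4.46×10^20 Hz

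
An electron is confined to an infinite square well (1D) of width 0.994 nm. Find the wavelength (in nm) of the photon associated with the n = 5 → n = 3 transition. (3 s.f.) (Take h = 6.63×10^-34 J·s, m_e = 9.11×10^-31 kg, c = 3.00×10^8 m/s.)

E_1 = h²/(8m_eL²) = 6.104×10^-20 J, so ΔE = (5² − 3²)E_1 = 9.766×10^-19 J.
λ = hc/ΔE = (6.63×10^-34·3.00×10^8)/9.766×10^-19 = 2.04×10^-7 m = 204 nm.

λ = 204 nm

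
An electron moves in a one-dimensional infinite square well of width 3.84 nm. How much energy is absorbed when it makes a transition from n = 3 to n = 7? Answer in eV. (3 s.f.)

E_1 = h²/(8m_eL²) = 4.086×10^-21 J.
|ΔE| = |3² − 7²|·E_1 = 40·4.086×10^-21 J = 1.634×10^-19 J = 1.02 eV.

|ΔE| = 1.02 eV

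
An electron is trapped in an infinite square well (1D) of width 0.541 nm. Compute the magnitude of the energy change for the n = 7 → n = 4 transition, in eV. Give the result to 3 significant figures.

|ΔE| = 42.4 eV

E_1 = h²/(8m_eL²) = 2.058×10^-19 J.
|ΔE| = |7² − 4²|·E_1 = 33·2.058×10^-19 J = 6.791×10^-18 J = 42.4 eV.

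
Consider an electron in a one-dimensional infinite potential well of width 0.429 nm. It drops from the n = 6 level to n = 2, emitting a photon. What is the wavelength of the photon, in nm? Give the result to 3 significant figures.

E_1 = h²/(8m_eL²) = 3.274×10^-19 J, so ΔE = (6² − 2²)E_1 = 1.048×10^-17 J.
λ = hc/ΔE = (6.626×10^-34·2.998×10^8)/1.048×10^-17 = 1.90×10^-8 m = 19.0 nm.

λ = 19.0 nm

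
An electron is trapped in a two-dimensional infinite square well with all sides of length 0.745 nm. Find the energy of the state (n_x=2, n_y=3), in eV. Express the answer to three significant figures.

For a 2D rectangular well E = (h²/8m_e)·Σ n_i²/L_i² = (6.626×10^-34)²/(8·9.109×10^-31) · [2²/(0.745 nm)² + 3²/(0.745 nm)²].
Evaluating gives E = 1.411×10^-18 J = 8.81 eV.

E = 8.81 eV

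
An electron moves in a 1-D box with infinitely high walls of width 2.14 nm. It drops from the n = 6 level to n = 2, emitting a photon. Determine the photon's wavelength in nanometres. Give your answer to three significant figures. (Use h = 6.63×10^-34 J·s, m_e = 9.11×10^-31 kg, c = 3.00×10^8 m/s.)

λ = 472 nm

E_1 = h²/(8m_eL²) = 1.317×10^-20 J, so ΔE = (6² − 2²)E_1 = 4.214×10^-19 J.
λ = hc/ΔE = (6.63×10^-34·3.00×10^8)/4.214×10^-19 = 4.72×10^-7 m = 472 nm.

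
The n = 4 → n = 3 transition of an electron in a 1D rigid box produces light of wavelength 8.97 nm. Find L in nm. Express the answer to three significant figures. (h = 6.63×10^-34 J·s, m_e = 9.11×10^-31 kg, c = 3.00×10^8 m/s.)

The photon carries ΔE = hc/λ = 6.63×10^-34·3.00×10^8/8.97×10^-9 m = 2.217×10^-17 J.
Since ΔE = (4² − 3²)E_1, E_1 = 3.167×10^-18 J, and L = h/√(8m_eE_1) = 1.38×10^-10 m = 0.138 nm.

L = 0.138 nm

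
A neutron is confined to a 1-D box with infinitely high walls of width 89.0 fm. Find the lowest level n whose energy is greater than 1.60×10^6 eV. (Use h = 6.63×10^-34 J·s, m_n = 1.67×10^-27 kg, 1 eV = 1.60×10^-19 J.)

n = 8

E_1 = h²/(8m_nL²) = 4.154×10^-15 J = 2.596×10^4 eV.
Need n² > 1.60×10^6/2.596×10^4 = 61.63, i.e. n > 7.850.
The smallest integer satisfying this is n = 8.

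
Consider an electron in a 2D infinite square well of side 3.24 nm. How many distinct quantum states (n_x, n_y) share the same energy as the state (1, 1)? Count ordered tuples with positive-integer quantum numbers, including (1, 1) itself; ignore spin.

The level has n_x² + n_y² = 2. The ordered positive-integer solutions are (1, 1).
That gives 1 state.

degeneracy = 1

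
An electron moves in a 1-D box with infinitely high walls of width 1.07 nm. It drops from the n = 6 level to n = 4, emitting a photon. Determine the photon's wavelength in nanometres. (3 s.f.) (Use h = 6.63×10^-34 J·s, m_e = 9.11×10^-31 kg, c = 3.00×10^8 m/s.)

E_1 = h²/(8m_eL²) = 5.268×10^-20 J, so ΔE = (6² − 4²)E_1 = 1.054×10^-18 J.
λ = hc/ΔE = (6.63×10^-34·3.00×10^8)/1.054×10^-18 = 1.89×10^-7 m = 189 nm.

λ = 189 nm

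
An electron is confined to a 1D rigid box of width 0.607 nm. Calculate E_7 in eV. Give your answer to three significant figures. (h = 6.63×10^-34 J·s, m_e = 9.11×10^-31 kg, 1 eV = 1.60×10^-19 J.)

For an infinite well E_n = n²h²/(8m_eL²), so E_1 = h²/(8m_eL²) = (6.63×10^-34)²/(8·9.11×10^-31·(6.07×10^-10 m)²) = 1.637×10^-19 J.
Then E_7 = 7²·E_1 = 49·1.637×10^-19 J = 8.021×10^-18 J.
Converting, E_7 = 8.021×10^-18 J / (1.60×10^-19 J/eV) = 50.1 eV.

E_7 = 50.1 eV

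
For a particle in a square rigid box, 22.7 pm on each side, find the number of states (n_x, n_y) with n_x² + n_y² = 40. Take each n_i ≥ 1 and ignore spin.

degeneracy = 2

The level has n_x² + n_y² = 40. The ordered positive-integer solutions are (2, 6), (6, 2).
That gives 2 states.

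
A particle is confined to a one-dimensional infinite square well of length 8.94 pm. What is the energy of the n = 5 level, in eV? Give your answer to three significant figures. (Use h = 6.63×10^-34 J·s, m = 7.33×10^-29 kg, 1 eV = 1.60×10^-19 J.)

For an infinite well E_n = n²h²/(8mL²), so E_1 = h²/(8mL²) = (6.63×10^-34)²/(8·7.33×10^-29·(8.94×10^-12 m)²) = 9.379×10^-18 J.
Then E_5 = 5²·E_1 = 25·9.379×10^-18 J = 2.345×10^-16 J.
Converting, E_5 = 2.345×10^-16 J / (1.60×10^-19 J/eV) = 1.47×10^3 eV.

E_5 = 1.47×10^3 eV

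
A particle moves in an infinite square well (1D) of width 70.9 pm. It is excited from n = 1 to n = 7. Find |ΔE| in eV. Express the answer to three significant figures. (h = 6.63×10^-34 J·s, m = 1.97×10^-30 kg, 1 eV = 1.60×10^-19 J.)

|ΔE| = 1.66×10^3 eV

E_1 = h²/(8mL²) = 5.549×10^-18 J.
|ΔE| = |1² − 7²|·E_1 = 48·5.549×10^-18 J = 2.664×10^-16 J = 1.66×10^3 eV.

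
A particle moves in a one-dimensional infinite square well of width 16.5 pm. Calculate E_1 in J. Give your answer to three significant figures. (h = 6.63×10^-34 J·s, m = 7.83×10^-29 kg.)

For an infinite well E_n = n²h²/(8mL²), so E_1 = h²/(8mL²) = (6.63×10^-34)²/(8·7.83×10^-29·(1.65×10^-11 m)²) = 2.578×10^-18 J.

E_1 = 2.58×10^-18 J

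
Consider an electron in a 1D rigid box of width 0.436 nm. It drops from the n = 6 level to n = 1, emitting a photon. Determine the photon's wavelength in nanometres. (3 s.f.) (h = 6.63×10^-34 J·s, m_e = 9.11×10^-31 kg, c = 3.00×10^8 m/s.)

E_1 = h²/(8m_eL²) = 3.173×10^-19 J, so ΔE = (6² − 1²)E_1 = 1.111×10^-17 J.
λ = hc/ΔE = (6.63×10^-34·3.00×10^8)/1.111×10^-17 = 1.79×10^-8 m = 17.9 nm.

λ = 17.9 nm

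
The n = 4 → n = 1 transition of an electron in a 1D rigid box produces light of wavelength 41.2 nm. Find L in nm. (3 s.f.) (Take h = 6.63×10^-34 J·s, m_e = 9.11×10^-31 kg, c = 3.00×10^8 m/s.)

L = 0.433 nm

The photon carries ΔE = hc/λ = 6.63×10^-34·3.00×10^8/4.12×10^-8 m = 4.828×10^-18 J.
Since ΔE = (4² − 1²)E_1, E_1 = 3.219×10^-19 J, and L = h/√(8m_eE_1) = 4.33×10^-10 m = 0.433 nm.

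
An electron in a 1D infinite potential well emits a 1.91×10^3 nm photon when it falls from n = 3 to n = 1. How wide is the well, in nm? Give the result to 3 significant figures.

The photon carries ΔE = hc/λ = 6.626×10^-34·2.998×10^8/1.91×10^-6 m = 1.040×10^-19 J.
Since ΔE = (3² − 1²)E_1, E_1 = 1.300×10^-20 J, and L = h/√(8m_eE_1) = 2.15×10^-9 m = 2.15 nm.

L = 2.15 nm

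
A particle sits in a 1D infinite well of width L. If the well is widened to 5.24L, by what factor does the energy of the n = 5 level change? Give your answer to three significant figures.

E_n ∝ 1/L², so the energy scales by 1/5.24² = 0.0364.

0.0364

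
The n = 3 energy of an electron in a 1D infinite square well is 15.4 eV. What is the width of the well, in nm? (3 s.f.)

L = 0.469 nm

From E_n = n²h²/(8m_eL²), L = n·h/√(8m_eE_n).
E_3 = 15.4 eV = 2.467×10^-18 J, so L = 3·6.626×10^-34/√(8·9.109×10^-31·2.467×10^-18) = 4.69×10^-10 m = 0.469 nm.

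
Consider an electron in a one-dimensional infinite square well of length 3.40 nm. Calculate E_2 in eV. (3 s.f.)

For an infinite well E_n = n²h²/(8m_eL²), so E_1 = h²/(8m_eL²) = (6.626×10^-34)²/(8·9.109×10^-31·(3.40×10^-9 m)²) = 5.212×10^-21 J.
Then E_2 = 2²·E_1 = 4·5.212×10^-21 J = 2.085×10^-20 J.
Converting, E_2 = 2.085×10^-20 J / (1.602×10^-19 J/eV) = 0.130 eV.

E_2 = 0.130 eV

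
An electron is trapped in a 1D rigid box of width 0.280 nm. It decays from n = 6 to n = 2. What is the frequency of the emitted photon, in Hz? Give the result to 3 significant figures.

E_1 = h²/(8m_eL²) = 7.685×10^-19 J and ΔE = (6² − 2²)E_1 = 2.459×10^-17 J.
f = ΔE/h = 2.459×10^-17/6.626×10^-34 = 3.71×10^16 Hz.

f = 3.71×10^16 Hz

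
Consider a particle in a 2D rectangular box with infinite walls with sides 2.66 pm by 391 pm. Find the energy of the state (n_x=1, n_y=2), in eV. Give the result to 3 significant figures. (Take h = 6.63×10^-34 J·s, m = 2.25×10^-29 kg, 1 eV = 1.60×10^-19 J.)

For a 2D rectangular well E = (h²/8m)·Σ n_i²/L_i² = (6.63×10^-34)²/(8·2.25×10^-29) · [1²/(2.66 pm)² + 2²/(391 pm)²].
Evaluating gives E = 3.452×10^-16 J = 2.16×10^3 eV.

E = 2.16×10^3 eV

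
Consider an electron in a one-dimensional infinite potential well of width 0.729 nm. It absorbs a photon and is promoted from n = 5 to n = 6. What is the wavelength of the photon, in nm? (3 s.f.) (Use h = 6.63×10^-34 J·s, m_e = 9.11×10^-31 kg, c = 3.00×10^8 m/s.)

E_1 = h²/(8m_eL²) = 1.135×10^-19 J, so ΔE = (6² − 5²)E_1 = 1.248×10^-18 J.
λ = hc/ΔE = (6.63×10^-34·3.00×10^8)/1.248×10^-18 = 1.59×10^-7 m = 159 nm.

λ = 159 nm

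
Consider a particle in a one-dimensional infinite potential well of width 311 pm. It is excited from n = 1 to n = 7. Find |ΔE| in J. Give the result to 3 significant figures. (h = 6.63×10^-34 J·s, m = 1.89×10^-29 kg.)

|ΔE| = 1.44×10^-18 J

E_1 = h²/(8mL²) = 3.006×10^-20 J.
|ΔE| = |1² − 7²|·E_1 = 48·3.006×10^-20 J = 1.44×10^-18 J.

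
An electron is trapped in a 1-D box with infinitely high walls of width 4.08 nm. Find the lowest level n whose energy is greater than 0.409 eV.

n = 5

E_1 = h²/(8m_eL²) = 3.619×10^-21 J = 0.02259 eV.
Need n² > 0.409/0.02259 = 18.11, i.e. n > 4.256.
The smallest integer satisfying this is n = 5.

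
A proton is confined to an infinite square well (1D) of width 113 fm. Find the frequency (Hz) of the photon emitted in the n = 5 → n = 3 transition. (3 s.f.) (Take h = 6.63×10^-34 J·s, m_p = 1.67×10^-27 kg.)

f = 6.22×10^19 Hz

E_1 = h²/(8m_pL²) = 2.577×10^-15 J and ΔE = (5² − 3²)E_1 = 4.123×10^-14 J.
f = ΔE/h = 4.123×10^-14/6.63×10^-34 = 6.22×10^19 Hz.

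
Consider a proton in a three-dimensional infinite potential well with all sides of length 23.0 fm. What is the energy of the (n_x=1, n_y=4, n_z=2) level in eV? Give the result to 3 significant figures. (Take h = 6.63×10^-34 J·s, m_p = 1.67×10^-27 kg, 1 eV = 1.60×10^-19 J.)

E = 8.16×10^6 eV

For a 3D rectangular well E = (h²/8m_p)·Σ n_i²/L_i² = (6.63×10^-34)²/(8·1.67×10^-27) · [1²/(23.0 fm)² + 4²/(23.0 fm)² + 2²/(23.0 fm)²].
Evaluating gives E = 1.306×10^-12 J = 8.16×10^6 eV.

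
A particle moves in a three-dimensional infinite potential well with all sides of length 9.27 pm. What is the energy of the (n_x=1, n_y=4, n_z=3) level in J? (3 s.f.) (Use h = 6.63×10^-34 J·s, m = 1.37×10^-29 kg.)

E = 1.21×10^-15 J

For a 3D rectangular well E = (h²/8m)·Σ n_i²/L_i² = (6.63×10^-34)²/(8·1.37×10^-29) · [1²/(9.27 pm)² + 4²/(9.27 pm)² + 3²/(9.27 pm)²].
Evaluating gives E = 1.21×10^-15 J.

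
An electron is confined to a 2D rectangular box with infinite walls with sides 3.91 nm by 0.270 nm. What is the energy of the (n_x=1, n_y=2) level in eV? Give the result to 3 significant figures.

For a 2D rectangular well E = (h²/8m_e)·Σ n_i²/L_i² = (6.626×10^-34)²/(8·9.109×10^-31) · [1²/(3.91 nm)² + 2²/(0.270 nm)²].
Evaluating gives E = 3.310×10^-18 J = 20.7 eV.

E = 20.7 eV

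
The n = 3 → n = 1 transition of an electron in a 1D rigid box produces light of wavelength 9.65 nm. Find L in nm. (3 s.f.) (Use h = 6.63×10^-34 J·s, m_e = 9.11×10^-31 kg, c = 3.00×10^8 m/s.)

L = 0.153 nm

The photon carries ΔE = hc/λ = 6.63×10^-34·3.00×10^8/9.65×10^-9 m = 2.061×10^-17 J.
Since ΔE = (3² − 1²)E_1, E_1 = 2.576×10^-18 J, and L = h/√(8m_eE_1) = 1.53×10^-10 m = 0.153 nm.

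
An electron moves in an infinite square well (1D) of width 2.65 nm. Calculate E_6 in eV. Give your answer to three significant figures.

E_6 = 1.93 eV

For an infinite well E_n = n²h²/(8m_eL²), so E_1 = h²/(8m_eL²) = (6.626×10^-34)²/(8·9.109×10^-31·(2.65×10^-9 m)²) = 8.579×10^-21 J.
Then E_6 = 6²·E_1 = 36·8.579×10^-21 J = 3.088×10^-19 J.
Converting, E_6 = 3.088×10^-19 J / (1.602×10^-19 J/eV) = 1.93 eV.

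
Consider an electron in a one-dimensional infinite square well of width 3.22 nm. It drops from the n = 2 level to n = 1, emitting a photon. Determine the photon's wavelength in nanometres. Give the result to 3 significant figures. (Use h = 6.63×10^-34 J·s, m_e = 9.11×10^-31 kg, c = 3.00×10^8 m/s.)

E_1 = h²/(8m_eL²) = 5.817×10^-21 J, so ΔE = (2² − 1²)E_1 = 1.745×10^-20 J.
λ = hc/ΔE = (6.63×10^-34·3.00×10^8)/1.745×10^-20 = 1.14×10^-5 m = 1.14×10^4 nm.

λ = 1.14×10^4 nm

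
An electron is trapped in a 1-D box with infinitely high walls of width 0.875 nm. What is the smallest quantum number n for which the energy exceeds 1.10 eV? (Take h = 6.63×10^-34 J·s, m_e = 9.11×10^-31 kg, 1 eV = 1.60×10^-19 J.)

n = 2

E_1 = h²/(8m_eL²) = 7.878×10^-20 J = 0.4924 eV.
Need n² > 1.10/0.4924 = 2.234, i.e. n > 1.495.
The smallest integer satisfying this is n = 2.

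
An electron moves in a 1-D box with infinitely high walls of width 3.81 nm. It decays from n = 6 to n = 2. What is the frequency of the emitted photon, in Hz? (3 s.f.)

E_1 = h²/(8m_eL²) = 4.150×10^-21 J and ΔE = (6² − 2²)E_1 = 1.328×10^-19 J.
f = ΔE/h = 1.328×10^-19/6.626×10^-34 = 2.00×10^14 Hz.

f = 2.00×10^14 Hz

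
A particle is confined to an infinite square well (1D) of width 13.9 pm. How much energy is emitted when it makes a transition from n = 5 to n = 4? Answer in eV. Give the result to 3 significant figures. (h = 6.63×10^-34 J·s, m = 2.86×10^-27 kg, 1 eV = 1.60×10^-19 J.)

E_1 = h²/(8mL²) = 9.944×10^-20 J.
|ΔE| = |5² − 4²|·E_1 = 9·9.944×10^-20 J = 8.950×10^-19 J = 5.59 eV.

|ΔE| = 5.59 eV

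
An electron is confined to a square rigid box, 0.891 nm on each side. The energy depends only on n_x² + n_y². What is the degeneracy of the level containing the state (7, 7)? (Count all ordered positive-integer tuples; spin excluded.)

degeneracy = 1

The level has n_x² + n_y² = 98. The ordered positive-integer solutions are (7, 7).
That gives 1 state.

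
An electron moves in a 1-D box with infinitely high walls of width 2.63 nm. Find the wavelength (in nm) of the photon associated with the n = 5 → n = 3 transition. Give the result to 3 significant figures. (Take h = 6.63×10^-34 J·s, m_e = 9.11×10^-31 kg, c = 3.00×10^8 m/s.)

λ = 1.43×10^3 nm

E_1 = h²/(8m_eL²) = 8.720×10^-21 J, so ΔE = (5² − 3²)E_1 = 1.395×10^-19 J.
λ = hc/ΔE = (6.63×10^-34·3.00×10^8)/1.395×10^-19 = 1.43×10^-6 m = 1.43×10^3 nm.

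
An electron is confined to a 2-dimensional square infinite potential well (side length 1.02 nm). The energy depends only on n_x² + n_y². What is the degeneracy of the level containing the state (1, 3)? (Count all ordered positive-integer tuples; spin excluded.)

The level has n_x² + n_y² = 10. The ordered positive-integer solutions are (1, 3), (3, 1).
That gives 2 states.

degeneracy = 2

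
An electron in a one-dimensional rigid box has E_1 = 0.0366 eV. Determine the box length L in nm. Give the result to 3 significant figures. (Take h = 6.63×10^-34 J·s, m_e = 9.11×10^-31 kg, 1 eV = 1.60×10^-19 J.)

From E_n = n²h²/(8m_eL²), L = n·h/√(8m_eE_n).
E_1 = 0.0366 eV = 5.856×10^-21 J, so L = 1·6.63×10^-34/√(8·9.11×10^-31·5.856×10^-21) = 3.21×10^-9 m = 3.21 nm.

L = 3.21 nm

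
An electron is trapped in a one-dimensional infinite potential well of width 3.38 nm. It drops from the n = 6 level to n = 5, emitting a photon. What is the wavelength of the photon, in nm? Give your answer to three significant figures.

λ = 3.42×10^3 nm

E_1 = h²/(8m_eL²) = 5.274×10^-21 J, so ΔE = (6² − 5²)E_1 = 5.801×10^-20 J.
λ = hc/ΔE = (6.626×10^-34·2.998×10^8)/5.801×10^-20 = 3.42×10^-6 m = 3.42×10^3 nm.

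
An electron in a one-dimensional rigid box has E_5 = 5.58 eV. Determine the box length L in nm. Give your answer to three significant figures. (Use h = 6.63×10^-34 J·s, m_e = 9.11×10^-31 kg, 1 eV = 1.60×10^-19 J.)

L = 1.30 nm

From E_n = n²h²/(8m_eL²), L = n·h/√(8m_eE_n).
E_5 = 5.58 eV = 8.928×10^-19 J, so L = 5·6.63×10^-34/√(8·9.11×10^-31·8.928×10^-19) = 1.30×10^-9 m = 1.30 nm.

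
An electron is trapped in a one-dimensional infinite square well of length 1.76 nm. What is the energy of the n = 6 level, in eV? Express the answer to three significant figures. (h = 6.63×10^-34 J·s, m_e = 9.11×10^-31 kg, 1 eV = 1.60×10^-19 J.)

For an infinite well E_n = n²h²/(8m_eL²), so E_1 = h²/(8m_eL²) = (6.63×10^-34)²/(8·9.11×10^-31·(1.76×10^-9 m)²) = 1.947×10^-20 J.
Then E_6 = 6²·E_1 = 36·1.947×10^-20 J = 7.009×10^-19 J.
Converting, E_6 = 7.009×10^-19 J / (1.60×10^-19 J/eV) = 4.38 eV.

E_6 = 4.38 eV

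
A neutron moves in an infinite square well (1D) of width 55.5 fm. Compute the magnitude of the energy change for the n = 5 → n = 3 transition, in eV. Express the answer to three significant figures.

E_1 = h²/(8m_nL²) = 1.064×10^-14 J.
|ΔE| = |5² − 3²|·E_1 = 16·1.064×10^-14 J = 1.702×10^-13 J = 1.06×10^6 eV.

|ΔE| = 1.06×10^6 eV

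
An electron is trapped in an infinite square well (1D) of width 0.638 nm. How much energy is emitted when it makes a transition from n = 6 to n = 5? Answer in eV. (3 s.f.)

|ΔE| = 10.2 eV

E_1 = h²/(8m_eL²) = 1.480×10^-19 J.
|ΔE| = |6² − 5²|·E_1 = 11·1.480×10^-19 J = 1.628×10^-18 J = 10.2 eV.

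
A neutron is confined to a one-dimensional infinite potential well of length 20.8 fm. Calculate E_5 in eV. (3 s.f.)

E_5 = 1.18×10^7 eV

For an infinite well E_n = n²h²/(8m_nL²), so E_1 = h²/(8m_nL²) = (6.626×10^-34)²/(8·1.675×10^-27·(2.08×10^-14 m)²) = 7.573×10^-14 J.
Then E_5 = 5²·E_1 = 25·7.573×10^-14 J = 1.893×10^-12 J.
Converting, E_5 = 1.893×10^-12 J / (1.602×10^-19 J/eV) = 1.18×10^7 eV.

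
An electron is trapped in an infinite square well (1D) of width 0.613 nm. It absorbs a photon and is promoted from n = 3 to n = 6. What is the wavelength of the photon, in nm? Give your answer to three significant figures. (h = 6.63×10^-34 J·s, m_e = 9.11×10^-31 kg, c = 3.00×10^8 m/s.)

λ = 45.9 nm

E_1 = h²/(8m_eL²) = 1.605×10^-19 J, so ΔE = (6² − 3²)E_1 = 4.334×10^-18 J.
λ = hc/ΔE = (6.63×10^-34·3.00×10^8)/4.334×10^-18 = 4.59×10^-8 m = 45.9 nm.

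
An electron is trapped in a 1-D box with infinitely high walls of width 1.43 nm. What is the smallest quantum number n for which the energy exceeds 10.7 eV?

E_1 = h²/(8m_eL²) = 2.946×10^-20 J = 0.1839 eV.
Need n² > 10.7/0.1839 = 58.18, i.e. n > 7.628.
The smallest integer satisfying this is n = 8.

n = 8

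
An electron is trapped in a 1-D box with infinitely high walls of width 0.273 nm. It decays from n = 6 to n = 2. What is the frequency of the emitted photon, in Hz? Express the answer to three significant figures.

E_1 = h²/(8m_eL²) = 8.084×10^-19 J and ΔE = (6² − 2²)E_1 = 2.587×10^-17 J.
f = ΔE/h = 2.587×10^-17/6.626×10^-34 = 3.90×10^16 Hz.

f = 3.90×10^16 Hz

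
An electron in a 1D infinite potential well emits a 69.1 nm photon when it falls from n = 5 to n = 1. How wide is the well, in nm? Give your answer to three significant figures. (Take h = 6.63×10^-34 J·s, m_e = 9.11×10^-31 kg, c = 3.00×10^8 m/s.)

L = 0.709 nm

The photon carries ΔE = hc/λ = 6.63×10^-34·3.00×10^8/6.91×10^-8 m = 2.878×10^-18 J.
Since ΔE = (5² − 1²)E_1, E_1 = 1.199×10^-19 J, and L = h/√(8m_eE_1) = 7.09×10^-10 m = 0.709 nm.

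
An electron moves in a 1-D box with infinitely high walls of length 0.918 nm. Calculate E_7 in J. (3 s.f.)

E_7 = 3.50×10^-18 J

For an infinite well E_n = n²h²/(8m_eL²), so E_1 = h²/(8m_eL²) = (6.626×10^-34)²/(8·9.109×10^-31·(9.18×10^-10 m)²) = 7.149×10^-20 J.
Then E_7 = 7²·E_1 = 49·7.149×10^-20 J = 3.50×10^-18 J.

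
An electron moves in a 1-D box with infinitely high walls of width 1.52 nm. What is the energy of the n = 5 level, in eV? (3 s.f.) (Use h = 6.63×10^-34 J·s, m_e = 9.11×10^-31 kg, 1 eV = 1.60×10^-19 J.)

E_5 = 4.08 eV

For an infinite well E_n = n²h²/(8m_eL²), so E_1 = h²/(8m_eL²) = (6.63×10^-34)²/(8·9.11×10^-31·(1.52×10^-9 m)²) = 2.611×10^-20 J.
Then E_5 = 5²·E_1 = 25·2.611×10^-20 J = 6.527×10^-19 J.
Converting, E_5 = 6.527×10^-19 J / (1.60×10^-19 J/eV) = 4.08 eV.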